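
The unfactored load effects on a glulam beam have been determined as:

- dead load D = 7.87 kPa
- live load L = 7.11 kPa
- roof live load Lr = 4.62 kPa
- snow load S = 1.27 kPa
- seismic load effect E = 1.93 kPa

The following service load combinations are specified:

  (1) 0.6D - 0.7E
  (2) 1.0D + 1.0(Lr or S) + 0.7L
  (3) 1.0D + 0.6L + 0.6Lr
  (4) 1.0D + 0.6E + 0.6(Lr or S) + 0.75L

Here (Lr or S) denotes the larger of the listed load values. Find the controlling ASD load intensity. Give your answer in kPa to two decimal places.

(Lr or S) → Lr = 4.62 kPa.
(1) 0.6(7.87) - 0.7(1.93) = 3.37
(2) 1.0(7.87) + 1.0(4.62) + 0.7(7.11) = 17.47
(3) 1.0(7.87) + 0.6(7.11) + 0.6(4.62) = 14.91
(4) 1.0(7.87) + 0.6(1.93) + 0.6(4.62) + 0.75(7.11) = 17.13
The controlling combination is 2, giving 17.47 kPa.

17.47 kPa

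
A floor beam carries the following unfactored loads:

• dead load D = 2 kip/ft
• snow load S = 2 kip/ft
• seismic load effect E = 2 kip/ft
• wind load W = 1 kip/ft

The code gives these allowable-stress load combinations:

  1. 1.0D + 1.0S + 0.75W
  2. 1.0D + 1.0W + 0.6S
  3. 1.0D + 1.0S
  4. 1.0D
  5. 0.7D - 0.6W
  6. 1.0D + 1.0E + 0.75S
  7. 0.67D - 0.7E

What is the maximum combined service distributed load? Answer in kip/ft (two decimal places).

1. 1.0(2) + 1.0(2) + 0.75(1) = 2.00 + 2.00 + 0.75 = 4.75
2. 1.0(2) + 1.0(1) + 0.6(2) = 2.00 + 1.00 + 1.20 = 4.20
3. 1.0(2) + 1.0(2) = 2.00 + 2.00 = 4.00
4. 1.0(2) = 2.00
5. 0.7(2) - 0.6(1) = 1.40 - 0.60 = 0.80
6. 1.0(2) + 1.0(2) + 0.75(2) = 2.00 + 2.00 + 1.50 = 5.50
7. 0.67(2) - 0.7(2) = 1.34 - 1.40 = -0.06
Combination 6 governs: w = 5.50 kip/ft.

5.50 kip/ft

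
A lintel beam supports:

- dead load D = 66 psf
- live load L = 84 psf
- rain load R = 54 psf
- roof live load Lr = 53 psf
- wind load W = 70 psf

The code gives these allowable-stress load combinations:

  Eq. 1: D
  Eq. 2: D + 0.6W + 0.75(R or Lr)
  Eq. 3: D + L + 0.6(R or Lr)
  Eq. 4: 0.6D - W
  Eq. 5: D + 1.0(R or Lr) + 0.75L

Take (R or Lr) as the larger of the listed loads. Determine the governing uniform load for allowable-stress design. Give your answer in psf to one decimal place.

(R or Lr) → R = 54 psf.
Eq. 1: 1.0(66) = 66.0
Eq. 2: 1.0(66) + 0.6(70) + 0.75(54) = 66.0 + 42.0 + 40.5 = 148.5
Eq. 3: 1.0(66) + 1.0(84) + 0.6(54) = 66.0 + 84.0 + 32.4 = 182.4
Eq. 4: 0.6(66) - 1.0(70) = 39.6 - 70.0 = -30.4
Eq. 5: 1.0(66) + 1.0(54) + 0.75(84) = 66.0 + 54.0 + 63.0 = 183.0
Combination 5 governs: q = 183.0 psf.

183.0 psf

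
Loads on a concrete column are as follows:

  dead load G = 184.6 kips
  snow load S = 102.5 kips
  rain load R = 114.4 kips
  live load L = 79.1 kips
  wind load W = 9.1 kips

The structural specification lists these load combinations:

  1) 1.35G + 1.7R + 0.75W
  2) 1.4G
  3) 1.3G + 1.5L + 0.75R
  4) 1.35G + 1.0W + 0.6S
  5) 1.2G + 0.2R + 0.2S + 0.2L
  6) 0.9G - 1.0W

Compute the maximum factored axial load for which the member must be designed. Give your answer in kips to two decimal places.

450.52 kips

1) 1.35(184.6) + 1.7(114.4) + 0.75(9.1) = 249.21 + 194.48 + 6.83 = 450.52
2) 1.4(184.6) = 258.44
3) 1.3(184.6) + 1.5(79.1) + 0.75(114.4) = 239.98 + 118.65 + 85.80 = 444.43
4) 1.35(184.6) + 1.0(9.1) + 0.6(102.5) = 249.21 + 9.10 + 61.50 = 319.81
5) 1.2(184.6) + 0.2(114.4) + 0.2(102.5) + 0.2(79.1) = 221.52 + 22.88 + 20.50 + 15.82 = 280.72
6) 0.9(184.6) - 1.0(9.1) = 166.14 - 9.10 = 157.04
Combination 1 governs: P_u = 450.52 kips.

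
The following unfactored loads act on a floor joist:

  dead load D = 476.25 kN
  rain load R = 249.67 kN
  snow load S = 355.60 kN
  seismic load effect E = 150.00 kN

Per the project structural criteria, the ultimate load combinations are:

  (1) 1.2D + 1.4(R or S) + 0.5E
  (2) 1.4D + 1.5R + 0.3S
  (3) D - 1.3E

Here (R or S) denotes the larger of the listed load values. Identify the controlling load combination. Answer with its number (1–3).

(R or S) → S = 355.60 kN.
(1) 1.2(476.25) + 1.4(355.60) + 0.5(150.00) = 571.50 + 497.84 + 75.00 = 1144.34
(2) 1.4(476.25) + 1.5(249.67) + 0.3(355.60) = 666.75 + 374.51 + 106.68 = 1147.94
(3) 1.0(476.25) - 1.3(150.00) = 476.25 - 195.00 = 281.25
The largest value is 1147.94 kN from combination 2.

Combination 2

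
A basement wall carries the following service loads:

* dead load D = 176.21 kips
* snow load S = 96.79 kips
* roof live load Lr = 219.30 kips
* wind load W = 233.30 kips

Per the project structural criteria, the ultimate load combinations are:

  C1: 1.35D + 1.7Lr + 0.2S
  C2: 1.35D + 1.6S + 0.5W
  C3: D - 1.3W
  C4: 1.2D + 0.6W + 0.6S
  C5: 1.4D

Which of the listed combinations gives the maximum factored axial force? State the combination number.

C1: 1.35(176.21) + 1.7(219.30) + 0.2(96.79) = 630.05
C2: 1.35(176.21) + 1.6(96.79) + 0.5(233.30) = 509.40
C3: 1.0(176.21) - 1.3(233.30) = -127.08
C4: 1.2(176.21) + 0.6(233.30) + 0.6(96.79) = 409.51
C5: 1.4(176.21) = 246.69
The largest value is 630.05 kips from combination 1.

Combination 1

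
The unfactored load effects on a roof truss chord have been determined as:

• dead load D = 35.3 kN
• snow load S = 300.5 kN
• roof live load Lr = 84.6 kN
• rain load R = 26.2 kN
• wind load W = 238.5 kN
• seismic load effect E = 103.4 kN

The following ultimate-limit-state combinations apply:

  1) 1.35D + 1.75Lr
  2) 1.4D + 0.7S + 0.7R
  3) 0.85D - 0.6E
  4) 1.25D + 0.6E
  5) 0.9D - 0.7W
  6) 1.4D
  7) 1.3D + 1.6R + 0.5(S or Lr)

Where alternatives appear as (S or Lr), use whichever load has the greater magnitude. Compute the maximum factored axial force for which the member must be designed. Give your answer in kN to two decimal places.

(S or Lr) → S = 300.5 kN.
1) 1.35(35.3) + 1.75(84.6) = 195.71
2) 1.4(35.3) + 0.7(300.5) + 0.7(26.2) = 278.11
3) 0.85(35.3) - 0.6(103.4) = -32.04
4) 1.25(35.3) + 0.6(103.4) = 106.17
5) 0.9(35.3) - 0.7(238.5) = -135.18
6) 1.4(35.3) = 49.42
7) 1.3(35.3) + 1.6(26.2) + 0.5(300.5) = 238.06
The controlling combination is 2, giving 278.11 kN.

278.11 kN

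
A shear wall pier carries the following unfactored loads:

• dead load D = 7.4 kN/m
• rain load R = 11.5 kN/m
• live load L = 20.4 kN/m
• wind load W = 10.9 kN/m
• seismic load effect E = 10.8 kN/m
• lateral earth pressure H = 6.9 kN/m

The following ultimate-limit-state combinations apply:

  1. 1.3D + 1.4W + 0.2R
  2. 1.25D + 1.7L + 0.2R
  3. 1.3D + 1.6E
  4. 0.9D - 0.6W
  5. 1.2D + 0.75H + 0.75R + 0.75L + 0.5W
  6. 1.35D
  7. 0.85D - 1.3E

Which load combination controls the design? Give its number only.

1. 1.3(7.4) + 1.4(10.9) + 0.2(11.5) = 9.6 + 15.3 + 2.3 = 27.2
2. 1.25(7.4) + 1.7(20.4) + 0.2(11.5) = 46.2
3. 1.3(7.4) + 1.6(10.8) = 9.6 + 17.3 = 26.9
4. 0.9(7.4) - 0.6(10.9) = 0.1
5. 1.2(7.4) + 0.75(6.9) + 0.75(11.5) + 0.75(20.4) + 0.5(10.9) = 43.4
6. 1.35(7.4) = 10.0
7. 0.85(7.4) - 1.3(10.8) = -7.8
The largest value is 46.2 kN/m from combination 2.

Combination 2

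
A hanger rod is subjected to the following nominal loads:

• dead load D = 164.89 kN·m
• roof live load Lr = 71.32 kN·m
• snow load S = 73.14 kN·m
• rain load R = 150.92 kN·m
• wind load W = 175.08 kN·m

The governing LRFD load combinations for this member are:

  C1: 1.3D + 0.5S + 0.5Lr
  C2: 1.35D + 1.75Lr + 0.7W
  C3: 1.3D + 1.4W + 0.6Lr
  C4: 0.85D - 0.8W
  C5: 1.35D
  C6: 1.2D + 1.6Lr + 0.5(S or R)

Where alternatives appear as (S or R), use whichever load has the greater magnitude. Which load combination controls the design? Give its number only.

(S or R) → R = 150.92 kN·m.
C1: 1.3(164.89) + 0.5(73.14) + 0.5(71.32) = 286.59
C2: 1.35(164.89) + 1.75(71.32) + 0.7(175.08) = 469.97
C3: 1.3(164.89) + 1.4(175.08) + 0.6(71.32) = 502.26
C4: 0.85(164.89) - 0.8(175.08) = 0.09
C5: 1.35(164.89) = 222.60
C6: 1.2(164.89) + 1.6(71.32) + 0.5(150.92) = 387.44
The largest value is 502.26 kN·m from combination 3.

Combination 3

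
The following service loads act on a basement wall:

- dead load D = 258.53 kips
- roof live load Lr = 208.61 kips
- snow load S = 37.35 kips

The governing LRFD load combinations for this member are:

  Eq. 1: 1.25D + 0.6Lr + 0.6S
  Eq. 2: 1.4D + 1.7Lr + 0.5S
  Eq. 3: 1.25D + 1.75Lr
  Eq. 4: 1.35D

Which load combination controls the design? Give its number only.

Combination 2

Eq. 1: 1.25(258.53) + 0.6(208.61) + 0.6(37.35) = 323.16 + 125.17 + 22.41 = 470.74
Eq. 2: 1.4(258.53) + 1.7(208.61) + 0.5(37.35) = 735.25
Eq. 3: 1.25(258.53) + 1.75(208.61) = 323.16 + 365.07 = 688.23
Eq. 4: 1.35(258.53) = 349.02
The largest value is 735.25 kips from combination 2.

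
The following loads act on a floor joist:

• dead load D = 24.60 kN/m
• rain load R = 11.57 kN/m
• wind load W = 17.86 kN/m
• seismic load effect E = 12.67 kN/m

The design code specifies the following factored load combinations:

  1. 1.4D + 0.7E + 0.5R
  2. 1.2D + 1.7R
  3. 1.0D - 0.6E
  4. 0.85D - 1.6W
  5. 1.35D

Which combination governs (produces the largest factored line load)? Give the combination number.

1. 1.4(24.60) + 0.7(12.67) + 0.5(11.57) = 49.09
2. 1.2(24.60) + 1.7(11.57) = 29.52 + 19.67 = 49.19
3. 1.0(24.60) - 0.6(12.67) = 24.60 - 7.60 = 17.00
4. 0.85(24.60) - 1.6(17.86) = 20.91 - 28.58 = -7.67
5. 1.35(24.60) = 33.21
The largest value is 49.19 kN/m from combination 2.

Combination 2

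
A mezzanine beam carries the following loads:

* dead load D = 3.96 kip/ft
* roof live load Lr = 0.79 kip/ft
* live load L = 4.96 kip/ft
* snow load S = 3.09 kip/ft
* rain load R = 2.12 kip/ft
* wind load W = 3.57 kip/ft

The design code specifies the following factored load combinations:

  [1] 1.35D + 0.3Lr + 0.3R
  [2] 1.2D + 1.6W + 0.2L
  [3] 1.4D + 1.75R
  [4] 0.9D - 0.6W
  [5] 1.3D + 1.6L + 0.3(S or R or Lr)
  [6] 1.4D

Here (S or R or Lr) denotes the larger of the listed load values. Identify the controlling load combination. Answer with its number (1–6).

Combination 5

(S or R or Lr) → S = 3.09 kip/ft.
[1] 1.35(3.96) + 0.3(0.79) + 0.3(2.12) = 6.22
[2] 1.2(3.96) + 1.6(3.57) + 0.2(4.96) = 11.46
[3] 1.4(3.96) + 1.75(2.12) = 5.54 + 3.71 = 9.25
[4] 0.9(3.96) - 0.6(3.57) = 3.56 - 2.14 = 1.42
[5] 1.3(3.96) + 1.6(4.96) + 0.3(3.09) = 14.01
[6] 1.4(3.96) = 5.54
The largest value is 14.01 kip/ft from combination 5.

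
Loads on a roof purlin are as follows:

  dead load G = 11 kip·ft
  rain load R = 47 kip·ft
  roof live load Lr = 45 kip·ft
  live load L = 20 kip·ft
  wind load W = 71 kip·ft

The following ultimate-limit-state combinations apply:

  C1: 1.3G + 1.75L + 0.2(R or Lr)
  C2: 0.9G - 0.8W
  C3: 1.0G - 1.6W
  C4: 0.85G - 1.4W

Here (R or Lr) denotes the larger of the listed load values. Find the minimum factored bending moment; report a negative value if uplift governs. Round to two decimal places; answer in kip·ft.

-102.60 kip·ft

(R or Lr) → R = 47 kip·ft.
C1: 1.3(11) + 1.75(20) + 0.2(47) = 14.30 + 35.00 + 9.40 = 58.70
C2: 0.9(11) - 0.8(71) = 9.90 - 56.80 = -46.90
C3: 1.0(11) - 1.6(71) = 11.00 - 113.60 = -102.60
C4: 0.85(11) - 1.4(71) = 9.35 - 99.40 = -90.05
Combination 3 gives the minimum: -102.60 kip·ft.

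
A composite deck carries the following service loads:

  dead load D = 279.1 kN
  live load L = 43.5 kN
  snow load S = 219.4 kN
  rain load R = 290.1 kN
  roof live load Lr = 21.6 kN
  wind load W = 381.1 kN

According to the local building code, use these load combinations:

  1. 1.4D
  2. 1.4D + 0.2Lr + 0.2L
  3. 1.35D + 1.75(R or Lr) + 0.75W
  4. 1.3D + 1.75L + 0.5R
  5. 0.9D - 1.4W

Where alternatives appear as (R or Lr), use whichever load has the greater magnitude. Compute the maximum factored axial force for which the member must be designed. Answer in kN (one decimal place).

1170.3 kN

(R or Lr) → R = 290.1 kN.
1. 1.4(279.1) = 390.7
2. 1.4(279.1) + 0.2(21.6) + 0.2(43.5) = 403.8
3. 1.35(279.1) + 1.75(290.1) + 0.75(381.1) = 376.8 + 507.7 + 285.8 = 1170.3
4. 1.3(279.1) + 1.75(43.5) + 0.5(290.1) = 362.8 + 76.1 + 145.1 = 584.0
5. 0.9(279.1) - 1.4(381.1) = -282.4
The controlling combination is 3, giving 1170.3 kN.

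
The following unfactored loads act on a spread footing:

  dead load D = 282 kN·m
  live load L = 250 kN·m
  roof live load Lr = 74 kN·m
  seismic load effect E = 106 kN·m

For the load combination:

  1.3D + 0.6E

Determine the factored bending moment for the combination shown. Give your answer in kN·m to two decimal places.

430.20 kN·m

1.3(282) + 0.6(106) = 366.60 + 63.60 = 430.20
M_u = 430.20 kN·m.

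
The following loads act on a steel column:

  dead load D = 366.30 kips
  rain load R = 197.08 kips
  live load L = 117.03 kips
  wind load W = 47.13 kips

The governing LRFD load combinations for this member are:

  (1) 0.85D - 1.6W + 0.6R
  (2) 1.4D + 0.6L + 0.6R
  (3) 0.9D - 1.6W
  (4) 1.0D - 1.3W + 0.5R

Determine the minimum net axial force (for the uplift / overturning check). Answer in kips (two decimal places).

(1) 0.85(366.30) - 1.6(47.13) + 0.6(197.08) = 311.36 - 75.41 + 118.25 = 354.20
(2) 1.4(366.30) + 0.6(117.03) + 0.6(197.08) = 512.82 + 70.22 + 118.25 = 701.29
(3) 0.9(366.30) - 1.6(47.13) = 329.67 - 75.41 = 254.26
(4) 1.0(366.30) - 1.3(47.13) + 0.5(197.08) = 366.30 - 61.27 + 98.54 = 403.57
Combination 3 gives the minimum: 254.26 kips.

254.26 kips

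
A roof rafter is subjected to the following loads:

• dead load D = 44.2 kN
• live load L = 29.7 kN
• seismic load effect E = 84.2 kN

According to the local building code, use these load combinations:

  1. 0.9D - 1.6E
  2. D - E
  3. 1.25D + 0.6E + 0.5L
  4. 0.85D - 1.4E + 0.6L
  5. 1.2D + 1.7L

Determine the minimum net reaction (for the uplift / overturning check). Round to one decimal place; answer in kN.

-94.9 kN

1. 0.9(44.2) - 1.6(84.2) = 39.8 - 134.7 = -94.9
2. 1.0(44.2) - 1.0(84.2) = 44.2 - 84.2 = -40.0
3. 1.25(44.2) + 0.6(84.2) + 0.5(29.7) = 120.6
4. 0.85(44.2) - 1.4(84.2) + 0.6(29.7) = 37.6 - 117.9 + 17.8 = -62.5
5. 1.2(44.2) + 1.7(29.7) = 53.0 + 50.5 = 103.5
Combination 1 gives the minimum: -94.9 kN.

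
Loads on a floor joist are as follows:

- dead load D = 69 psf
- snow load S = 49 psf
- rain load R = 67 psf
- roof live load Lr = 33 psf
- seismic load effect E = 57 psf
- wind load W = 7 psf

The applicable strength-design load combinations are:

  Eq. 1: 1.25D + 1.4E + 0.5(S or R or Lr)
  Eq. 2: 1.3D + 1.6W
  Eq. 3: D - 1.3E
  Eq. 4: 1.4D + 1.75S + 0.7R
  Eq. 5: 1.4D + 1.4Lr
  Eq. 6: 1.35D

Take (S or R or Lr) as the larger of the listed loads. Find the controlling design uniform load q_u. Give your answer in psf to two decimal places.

(S or R or Lr) → R = 67 psf.
Eq. 1: 1.25(69) + 1.4(57) + 0.5(67) = 86.25 + 79.80 + 33.50 = 199.55
Eq. 2: 1.3(69) + 1.6(7) = 89.70 + 11.20 = 100.90
Eq. 3: 1.0(69) - 1.3(57) = 69.00 - 74.10 = -5.10
Eq. 4: 1.4(69) + 1.75(49) + 0.7(67) = 96.60 + 85.75 + 46.90 = 229.25
Eq. 5: 1.4(69) + 1.4(33) = 96.60 + 46.20 = 142.80
Eq. 6: 1.35(69) = 93.15
Combination 4 governs: q_u = 229.25 psf.

229.25 psf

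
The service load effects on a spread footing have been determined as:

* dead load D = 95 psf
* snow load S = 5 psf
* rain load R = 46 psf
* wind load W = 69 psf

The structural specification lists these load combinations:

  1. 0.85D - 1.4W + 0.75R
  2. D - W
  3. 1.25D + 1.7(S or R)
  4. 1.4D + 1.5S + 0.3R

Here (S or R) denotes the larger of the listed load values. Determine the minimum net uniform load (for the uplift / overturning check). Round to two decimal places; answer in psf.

18.65 psf

(S or R) → R = 46 psf.
1. 0.85(95) - 1.4(69) + 0.75(46) = 18.65
2. 1.0(95) - 1.0(69) = 26.00
3. 1.25(95) + 1.7(46) = 196.95
4. 1.4(95) + 1.5(5) + 0.3(46) = 154.30
Combination 1 gives the minimum: 18.65 psf.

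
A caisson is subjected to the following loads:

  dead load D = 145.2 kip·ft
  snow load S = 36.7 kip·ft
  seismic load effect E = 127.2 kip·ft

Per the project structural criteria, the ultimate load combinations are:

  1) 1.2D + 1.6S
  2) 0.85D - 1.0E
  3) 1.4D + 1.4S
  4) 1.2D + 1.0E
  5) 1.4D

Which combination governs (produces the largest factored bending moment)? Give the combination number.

1) 1.2(145.2) + 1.6(36.7) = 232.96
2) 0.85(145.2) - 1.0(127.2) = -3.78
3) 1.4(145.2) + 1.4(36.7) = 254.66
4) 1.2(145.2) + 1.0(127.2) = 301.44
5) 1.4(145.2) = 203.28
The largest value is 301.44 kip·ft from combination 4.

Combination 4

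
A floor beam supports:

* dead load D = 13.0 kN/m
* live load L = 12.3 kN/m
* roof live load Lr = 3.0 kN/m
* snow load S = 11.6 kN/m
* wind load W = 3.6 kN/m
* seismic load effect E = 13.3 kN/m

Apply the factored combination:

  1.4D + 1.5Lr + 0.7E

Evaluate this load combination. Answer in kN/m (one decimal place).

32.0 kN/m

1.4(13.0) + 1.5(3.0) + 0.7(13.3) = 18.2 + 4.5 + 9.3 = 32.0
w_u = 32.0 kN/m.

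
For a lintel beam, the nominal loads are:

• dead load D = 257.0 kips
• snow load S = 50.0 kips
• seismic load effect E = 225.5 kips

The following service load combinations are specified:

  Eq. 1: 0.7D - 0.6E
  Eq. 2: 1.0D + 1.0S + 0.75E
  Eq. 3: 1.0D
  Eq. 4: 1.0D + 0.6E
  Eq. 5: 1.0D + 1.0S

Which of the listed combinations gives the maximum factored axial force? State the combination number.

Combination 2

Eq. 1: 0.7(257.0) - 0.6(225.5) = 179.90 - 135.30 = 44.60
Eq. 2: 1.0(257.0) + 1.0(50.0) + 0.75(225.5) = 257.00 + 50.00 + 169.13 = 476.13
Eq. 3: 1.0(257.0) = 257.00
Eq. 4: 1.0(257.0) + 0.6(225.5) = 257.00 + 135.30 = 392.30
Eq. 5: 1.0(257.0) + 1.0(50.0) = 257.00 + 50.00 = 307.00
The largest value is 476.13 kips from combination 2.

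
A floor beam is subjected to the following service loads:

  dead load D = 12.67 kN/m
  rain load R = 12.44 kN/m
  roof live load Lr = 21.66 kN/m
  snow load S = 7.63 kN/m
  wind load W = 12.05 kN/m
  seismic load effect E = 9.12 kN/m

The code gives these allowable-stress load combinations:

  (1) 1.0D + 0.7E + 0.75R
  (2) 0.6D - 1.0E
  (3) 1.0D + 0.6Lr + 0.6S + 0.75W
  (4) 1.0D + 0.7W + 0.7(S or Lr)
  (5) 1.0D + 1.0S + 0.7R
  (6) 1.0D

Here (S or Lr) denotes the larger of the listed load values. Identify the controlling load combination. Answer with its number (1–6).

Combination 3

(S or Lr) → Lr = 21.66 kN/m.
(1) 1.0(12.67) + 0.7(9.12) + 0.75(12.44) = 12.67 + 6.38 + 9.33 = 28.38
(2) 0.6(12.67) - 1.0(9.12) = 7.60 - 9.12 = -1.52
(3) 1.0(12.67) + 0.6(21.66) + 0.6(7.63) + 0.75(12.05) = 39.28
(4) 1.0(12.67) + 0.7(12.05) + 0.7(21.66) = 12.67 + 8.44 + 15.16 = 36.27
(5) 1.0(12.67) + 1.0(7.63) + 0.7(12.44) = 12.67 + 7.63 + 8.71 = 29.01
(6) 1.0(12.67) = 12.67
The largest value is 39.28 kN/m from combination 3.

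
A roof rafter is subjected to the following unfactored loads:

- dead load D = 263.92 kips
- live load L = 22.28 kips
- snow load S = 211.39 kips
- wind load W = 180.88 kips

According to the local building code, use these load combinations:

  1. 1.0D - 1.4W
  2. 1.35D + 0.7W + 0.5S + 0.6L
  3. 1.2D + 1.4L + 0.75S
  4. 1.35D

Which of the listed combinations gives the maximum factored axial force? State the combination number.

Combination 2

1. 1.0(263.92) - 1.4(180.88) = 263.92 - 253.23 = 10.69
2. 1.35(263.92) + 0.7(180.88) + 0.5(211.39) + 0.6(22.28) = 601.97
3. 1.2(263.92) + 1.4(22.28) + 0.75(211.39) = 506.44
4. 1.35(263.92) = 356.29
The largest value is 601.97 kips from combination 2.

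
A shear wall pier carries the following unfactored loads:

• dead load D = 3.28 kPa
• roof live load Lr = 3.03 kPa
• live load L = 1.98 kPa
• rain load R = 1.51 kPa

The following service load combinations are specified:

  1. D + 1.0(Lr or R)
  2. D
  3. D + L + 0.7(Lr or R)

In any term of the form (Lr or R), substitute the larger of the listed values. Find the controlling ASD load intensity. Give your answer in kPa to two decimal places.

(Lr or R) → Lr = 3.03 kPa.
1. 1.0(3.28) + 1.0(3.03) = 6.31
2. 1.0(3.28) = 3.28
3. 1.0(3.28) + 1.0(1.98) + 0.7(3.03) = 7.38
The controlling combination is 3, giving 7.38 kPa.

7.38 kPa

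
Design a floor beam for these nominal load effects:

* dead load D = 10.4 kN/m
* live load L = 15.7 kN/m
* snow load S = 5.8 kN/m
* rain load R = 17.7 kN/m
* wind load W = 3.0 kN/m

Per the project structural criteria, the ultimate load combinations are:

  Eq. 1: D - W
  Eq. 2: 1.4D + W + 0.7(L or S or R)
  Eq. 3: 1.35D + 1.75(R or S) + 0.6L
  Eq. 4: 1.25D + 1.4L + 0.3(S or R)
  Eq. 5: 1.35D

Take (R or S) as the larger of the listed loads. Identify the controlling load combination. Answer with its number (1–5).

(L or S or R) → R = 17.7 kN/m; (R or S) → R = 17.7 kN/m; (S or R) → R = 17.7 kN/m.
Eq. 1: 1.0(10.4) - 1.0(3.0) = 10.4 - 3.0 = 7.4
Eq. 2: 1.4(10.4) + 1.0(3.0) + 0.7(17.7) = 14.6 + 3.0 + 12.4 = 30.0
Eq. 3: 1.35(10.4) + 1.75(17.7) + 0.6(15.7) = 14.0 + 31.0 + 9.4 = 54.4
Eq. 4: 1.25(10.4) + 1.4(15.7) + 0.3(17.7) = 13.0 + 22.0 + 5.3 = 40.3
Eq. 5: 1.35(10.4) = 14.0
The largest value is 54.4 kN/m from combination 3.

Combination 3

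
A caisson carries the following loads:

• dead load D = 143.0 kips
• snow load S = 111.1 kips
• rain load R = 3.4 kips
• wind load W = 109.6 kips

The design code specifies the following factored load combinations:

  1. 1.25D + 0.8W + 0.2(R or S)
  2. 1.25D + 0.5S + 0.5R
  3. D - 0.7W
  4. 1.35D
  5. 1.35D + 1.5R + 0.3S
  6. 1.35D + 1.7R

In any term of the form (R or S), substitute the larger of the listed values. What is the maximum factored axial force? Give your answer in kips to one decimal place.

(R or S) → S = 111.1 kips.
1. 1.25(143.0) + 0.8(109.6) + 0.2(111.1) = 288.7
2. 1.25(143.0) + 0.5(111.1) + 0.5(3.4) = 236.0
3. 1.0(143.0) - 0.7(109.6) = 66.3
4. 1.35(143.0) = 193.1
5. 1.35(143.0) + 1.5(3.4) + 0.3(111.1) = 231.5
6. 1.35(143.0) + 1.7(3.4) = 198.8
Combination 1 governs: P_u = 288.7 kips.

288.7 kips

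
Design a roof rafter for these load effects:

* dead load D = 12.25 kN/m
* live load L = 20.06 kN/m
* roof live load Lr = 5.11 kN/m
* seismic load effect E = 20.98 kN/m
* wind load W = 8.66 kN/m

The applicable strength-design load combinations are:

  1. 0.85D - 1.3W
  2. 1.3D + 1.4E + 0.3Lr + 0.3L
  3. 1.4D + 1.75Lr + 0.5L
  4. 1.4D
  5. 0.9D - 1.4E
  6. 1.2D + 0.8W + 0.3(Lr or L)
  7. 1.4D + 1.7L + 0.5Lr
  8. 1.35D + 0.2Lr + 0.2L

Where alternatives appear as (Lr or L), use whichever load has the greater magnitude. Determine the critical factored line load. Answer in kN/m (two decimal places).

53.81 kN/m

(Lr or L) → L = 20.06 kN/m.
1. 0.85(12.25) - 1.3(8.66) = 10.41 - 11.26 = -0.85
2. 1.3(12.25) + 1.4(20.98) + 0.3(5.11) + 0.3(20.06) = 15.93 + 29.37 + 1.53 + 6.02 = 52.85
3. 1.4(12.25) + 1.75(5.11) + 0.5(20.06) = 17.15 + 8.94 + 10.03 = 36.12
4. 1.4(12.25) = 17.15
5. 0.9(12.25) - 1.4(20.98) = -18.35
6. 1.2(12.25) + 0.8(8.66) + 0.3(20.06) = 14.70 + 6.93 + 6.02 = 27.65
7. 1.4(12.25) + 1.7(20.06) + 0.5(5.11) = 17.15 + 34.10 + 2.56 = 53.81
8. 1.35(12.25) + 0.2(5.11) + 0.2(20.06) = 16.54 + 1.02 + 4.01 = 21.57
Combination 7 governs: w_u = 53.81 kN/m.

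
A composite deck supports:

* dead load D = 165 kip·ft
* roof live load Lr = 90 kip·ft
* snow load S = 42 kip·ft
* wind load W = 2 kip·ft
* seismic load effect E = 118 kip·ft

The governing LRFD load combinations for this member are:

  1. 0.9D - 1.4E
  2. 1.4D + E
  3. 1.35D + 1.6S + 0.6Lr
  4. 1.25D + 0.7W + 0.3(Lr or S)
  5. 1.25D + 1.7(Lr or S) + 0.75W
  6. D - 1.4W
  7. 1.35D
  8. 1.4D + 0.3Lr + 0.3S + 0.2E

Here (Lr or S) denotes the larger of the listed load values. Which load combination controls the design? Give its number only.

(Lr or S) → Lr = 90 kip·ft.
1. 0.9(165) - 1.4(118) = -16.70
2. 1.4(165) + 1.0(118) = 349.00
3. 1.35(165) + 1.6(42) + 0.6(90) = 343.95
4. 1.25(165) + 0.7(2) + 0.3(90) = 234.65
5. 1.25(165) + 1.7(90) + 0.75(2) = 360.75
6. 1.0(165) - 1.4(2) = 162.20
7. 1.35(165) = 222.75
8. 1.4(165) + 0.3(90) + 0.3(42) + 0.2(118) = 294.20
The largest value is 360.75 kip·ft from combination 5.

Combination 5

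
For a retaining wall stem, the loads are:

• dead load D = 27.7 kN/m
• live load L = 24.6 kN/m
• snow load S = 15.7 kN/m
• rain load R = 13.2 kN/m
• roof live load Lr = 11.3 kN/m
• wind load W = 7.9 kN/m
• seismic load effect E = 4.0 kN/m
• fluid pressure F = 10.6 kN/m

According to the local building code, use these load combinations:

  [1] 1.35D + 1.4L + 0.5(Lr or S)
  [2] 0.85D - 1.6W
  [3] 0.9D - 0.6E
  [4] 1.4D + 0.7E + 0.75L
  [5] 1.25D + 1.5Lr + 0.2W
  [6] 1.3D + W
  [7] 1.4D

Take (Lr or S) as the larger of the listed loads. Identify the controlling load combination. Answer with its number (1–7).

Combination 1

(Lr or S) → S = 15.7 kN/m.
[1] 1.35(27.7) + 1.4(24.6) + 0.5(15.7) = 37.4 + 34.4 + 7.9 = 79.7
[2] 0.85(27.7) - 1.6(7.9) = 23.5 - 12.6 = 10.9
[3] 0.9(27.7) - 0.6(4.0) = 24.9 - 2.4 = 22.5
[4] 1.4(27.7) + 0.7(4.0) + 0.75(24.6) = 60.0
[5] 1.25(27.7) + 1.5(11.3) + 0.2(7.9) = 34.6 + 17.0 + 1.6 = 53.2
[6] 1.3(27.7) + 1.0(7.9) = 36.0 + 7.9 = 43.9
[7] 1.4(27.7) = 38.8
The largest value is 79.7 kN/m from combination 1.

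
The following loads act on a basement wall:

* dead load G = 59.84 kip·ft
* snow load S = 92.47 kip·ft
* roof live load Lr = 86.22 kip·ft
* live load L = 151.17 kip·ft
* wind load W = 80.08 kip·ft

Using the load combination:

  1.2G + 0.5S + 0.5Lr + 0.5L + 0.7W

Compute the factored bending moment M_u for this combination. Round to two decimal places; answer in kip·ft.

292.79 kip·ft

1.2(59.84) + 0.5(92.47) + 0.5(86.22) + 0.5(151.17) + 0.7(80.08) = 292.79
M_u = 292.79 kip·ft.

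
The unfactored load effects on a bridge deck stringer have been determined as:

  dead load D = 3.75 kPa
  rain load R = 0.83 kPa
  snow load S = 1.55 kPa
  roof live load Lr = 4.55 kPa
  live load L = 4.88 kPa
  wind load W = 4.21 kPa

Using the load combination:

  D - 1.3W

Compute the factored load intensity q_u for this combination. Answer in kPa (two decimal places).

1.0(3.75) - 1.3(4.21) = 3.75 - 5.47 = -1.72
q_u = -1.72 kPa.

-1.72 kPa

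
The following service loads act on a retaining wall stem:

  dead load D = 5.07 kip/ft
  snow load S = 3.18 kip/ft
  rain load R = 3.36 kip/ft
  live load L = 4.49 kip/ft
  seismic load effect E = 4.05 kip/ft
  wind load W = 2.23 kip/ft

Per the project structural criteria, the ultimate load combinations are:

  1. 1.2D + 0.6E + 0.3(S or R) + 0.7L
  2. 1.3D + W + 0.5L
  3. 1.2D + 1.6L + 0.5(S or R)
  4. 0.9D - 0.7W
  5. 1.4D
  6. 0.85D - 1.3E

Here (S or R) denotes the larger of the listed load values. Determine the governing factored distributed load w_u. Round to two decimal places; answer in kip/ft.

(S or R) → R = 3.36 kip/ft.
1. 1.2(5.07) + 0.6(4.05) + 0.3(3.36) + 0.7(4.49) = 12.67
2. 1.3(5.07) + 1.0(2.23) + 0.5(4.49) = 11.07
3. 1.2(5.07) + 1.6(4.49) + 0.5(3.36) = 14.95
4. 0.9(5.07) - 0.7(2.23) = 3.00
5. 1.4(5.07) = 7.10
6. 0.85(5.07) - 1.3(4.05) = -0.96
The controlling combination is 3, giving 14.95 kip/ft.

14.95 kip/ft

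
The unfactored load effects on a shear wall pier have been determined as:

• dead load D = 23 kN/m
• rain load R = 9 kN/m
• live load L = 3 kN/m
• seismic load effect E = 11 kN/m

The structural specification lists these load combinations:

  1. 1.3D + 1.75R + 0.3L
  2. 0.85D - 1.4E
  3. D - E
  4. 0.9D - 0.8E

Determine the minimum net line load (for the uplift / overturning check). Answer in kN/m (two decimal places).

4.15 kN/m

1. 1.3(23) + 1.75(9) + 0.3(3) = 29.90 + 15.75 + 0.90 = 46.55
2. 0.85(23) - 1.4(11) = 19.55 - 15.40 = 4.15
3. 1.0(23) - 1.0(11) = 23.00 - 11.00 = 12.00
4. 0.9(23) - 0.8(11) = 20.70 - 8.80 = 11.90
Combination 2 gives the minimum: 4.15 kN/m.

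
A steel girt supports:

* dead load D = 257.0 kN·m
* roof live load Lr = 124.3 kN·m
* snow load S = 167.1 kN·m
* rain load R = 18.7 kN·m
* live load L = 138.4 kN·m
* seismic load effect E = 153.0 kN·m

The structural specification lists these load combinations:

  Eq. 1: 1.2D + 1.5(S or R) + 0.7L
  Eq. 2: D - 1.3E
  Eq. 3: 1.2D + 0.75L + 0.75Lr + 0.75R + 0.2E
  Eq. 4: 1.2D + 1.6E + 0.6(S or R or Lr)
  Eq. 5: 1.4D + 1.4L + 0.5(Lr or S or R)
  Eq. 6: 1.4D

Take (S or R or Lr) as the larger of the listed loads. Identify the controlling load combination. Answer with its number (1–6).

(S or R) → S = 167.1 kN·m; (S or R or Lr) → S = 167.1 kN·m; (Lr or S or R) → S = 167.1 kN·m.
Eq. 1: 1.2(257.0) + 1.5(167.1) + 0.7(138.4) = 655.93
Eq. 2: 1.0(257.0) - 1.3(153.0) = 58.10
Eq. 3: 1.2(257.0) + 0.75(138.4) + 0.75(124.3) + 0.75(18.7) + 0.2(153.0) = 550.05
Eq. 4: 1.2(257.0) + 1.6(153.0) + 0.6(167.1) = 653.46
Eq. 5: 1.4(257.0) + 1.4(138.4) + 0.5(167.1) = 637.11
Eq. 6: 1.4(257.0) = 359.80
The largest value is 655.93 kN·m from combination 1.

Combination 1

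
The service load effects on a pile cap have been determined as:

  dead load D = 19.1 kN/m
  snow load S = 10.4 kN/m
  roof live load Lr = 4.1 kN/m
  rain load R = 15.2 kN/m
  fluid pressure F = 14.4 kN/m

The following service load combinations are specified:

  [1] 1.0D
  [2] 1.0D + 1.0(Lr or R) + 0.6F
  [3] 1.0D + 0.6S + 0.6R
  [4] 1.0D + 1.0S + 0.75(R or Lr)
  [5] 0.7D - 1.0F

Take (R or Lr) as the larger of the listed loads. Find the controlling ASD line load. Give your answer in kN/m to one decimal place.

(Lr or R) → R = 15.2 kN/m; (R or Lr) → R = 15.2 kN/m.
[1] 1.0(19.1) = 19.1
[2] 1.0(19.1) + 1.0(15.2) + 0.6(14.4) = 19.1 + 15.2 + 8.6 = 42.9
[3] 1.0(19.1) + 0.6(10.4) + 0.6(15.2) = 34.5
[4] 1.0(19.1) + 1.0(10.4) + 0.75(15.2) = 19.1 + 10.4 + 11.4 = 40.9
[5] 0.7(19.1) - 1.0(14.4) = 13.4 - 14.4 = -1.0
The controlling combination is 2, giving 42.9 kN/m.

42.9 kN/m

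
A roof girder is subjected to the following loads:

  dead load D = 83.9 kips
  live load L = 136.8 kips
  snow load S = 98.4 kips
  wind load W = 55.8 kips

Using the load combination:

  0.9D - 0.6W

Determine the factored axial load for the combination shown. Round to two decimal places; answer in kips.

42.03 kips

0.9(83.9) - 0.6(55.8) = 75.51 - 33.48 = 42.03
P_u = 42.03 kips.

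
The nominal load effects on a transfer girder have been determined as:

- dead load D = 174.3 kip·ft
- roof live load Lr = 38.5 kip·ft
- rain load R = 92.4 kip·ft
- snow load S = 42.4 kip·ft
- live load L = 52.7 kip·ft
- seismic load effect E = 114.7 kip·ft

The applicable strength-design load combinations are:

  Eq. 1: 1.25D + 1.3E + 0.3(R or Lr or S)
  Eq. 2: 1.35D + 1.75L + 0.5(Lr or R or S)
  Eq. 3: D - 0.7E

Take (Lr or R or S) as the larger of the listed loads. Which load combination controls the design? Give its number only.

(R or Lr or S) → R = 92.4 kip·ft; (Lr or R or S) → R = 92.4 kip·ft.
Eq. 1: 1.25(174.3) + 1.3(114.7) + 0.3(92.4) = 217.9 + 149.1 + 27.7 = 394.7
Eq. 2: 1.35(174.3) + 1.75(52.7) + 0.5(92.4) = 235.3 + 92.2 + 46.2 = 373.7
Eq. 3: 1.0(174.3) - 0.7(114.7) = 174.3 - 80.3 = 94.0
The largest value is 394.7 kip·ft from combination 1.

Combination 1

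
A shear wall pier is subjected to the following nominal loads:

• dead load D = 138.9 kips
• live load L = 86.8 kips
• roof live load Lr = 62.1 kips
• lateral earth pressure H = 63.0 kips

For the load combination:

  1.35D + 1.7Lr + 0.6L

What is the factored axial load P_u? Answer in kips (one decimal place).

1.35(138.9) + 1.7(62.1) + 0.6(86.8) = 187.5 + 105.6 + 52.1 = 345.2
P_u = 345.2 kips.

345.2 kips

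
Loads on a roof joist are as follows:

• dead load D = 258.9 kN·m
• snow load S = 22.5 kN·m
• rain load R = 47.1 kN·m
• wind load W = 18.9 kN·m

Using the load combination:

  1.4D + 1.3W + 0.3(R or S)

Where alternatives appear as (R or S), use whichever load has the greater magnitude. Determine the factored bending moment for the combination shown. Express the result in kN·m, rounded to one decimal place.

(R or S) → R = 47.1 kN·m.
1.4(258.9) + 1.3(18.9) + 0.3(47.1) = 362.5 + 24.6 + 14.1 = 401.2
M_u = 401.2 kN·m.

401.2 kN·m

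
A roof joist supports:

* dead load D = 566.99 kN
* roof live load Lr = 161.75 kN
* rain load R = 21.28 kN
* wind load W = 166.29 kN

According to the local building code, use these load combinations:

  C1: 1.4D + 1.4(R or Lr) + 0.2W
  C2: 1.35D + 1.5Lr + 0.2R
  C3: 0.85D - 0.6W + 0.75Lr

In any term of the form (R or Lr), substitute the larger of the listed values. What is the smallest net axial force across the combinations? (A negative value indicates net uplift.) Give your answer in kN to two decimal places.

503.48 kN

(R or Lr) → Lr = 161.75 kN.
C1: 1.4(566.99) + 1.4(161.75) + 0.2(166.29) = 1053.49
C2: 1.35(566.99) + 1.5(161.75) + 0.2(21.28) = 1012.32
C3: 0.85(566.99) - 0.6(166.29) + 0.75(161.75) = 481.94 - 99.77 + 121.31 = 503.48
Combination 3 gives the minimum: 503.48 kN.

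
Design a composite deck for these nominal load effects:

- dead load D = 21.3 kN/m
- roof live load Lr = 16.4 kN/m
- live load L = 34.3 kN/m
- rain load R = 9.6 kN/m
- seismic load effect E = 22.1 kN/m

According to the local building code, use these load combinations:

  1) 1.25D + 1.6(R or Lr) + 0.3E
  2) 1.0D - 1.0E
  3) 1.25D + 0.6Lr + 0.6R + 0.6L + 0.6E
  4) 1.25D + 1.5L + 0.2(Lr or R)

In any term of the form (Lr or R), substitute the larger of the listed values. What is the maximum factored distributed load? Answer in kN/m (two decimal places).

(R or Lr) → Lr = 16.4 kN/m; (Lr or R) → Lr = 16.4 kN/m.
1) 1.25(21.3) + 1.6(16.4) + 0.3(22.1) = 26.63 + 26.24 + 6.63 = 59.50
2) 1.0(21.3) - 1.0(22.1) = 21.30 - 22.10 = -0.80
3) 1.25(21.3) + 0.6(16.4) + 0.6(9.6) + 0.6(34.3) + 0.6(22.1) = 26.63 + 9.84 + 5.76 + 20.58 + 13.26 = 76.07
4) 1.25(21.3) + 1.5(34.3) + 0.2(16.4) = 26.63 + 51.45 + 3.28 = 81.36
Combination 4 governs: w_u = 81.36 kN/m.

81.36 kN/m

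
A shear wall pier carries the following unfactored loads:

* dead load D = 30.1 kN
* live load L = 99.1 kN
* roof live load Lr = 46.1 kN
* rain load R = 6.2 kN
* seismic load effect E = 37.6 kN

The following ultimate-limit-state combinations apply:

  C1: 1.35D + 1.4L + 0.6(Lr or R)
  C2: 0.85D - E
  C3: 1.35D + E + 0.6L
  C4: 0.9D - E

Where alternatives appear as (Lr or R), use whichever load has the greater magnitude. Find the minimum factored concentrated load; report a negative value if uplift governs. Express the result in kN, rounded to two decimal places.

-12.02 kN

(Lr or R) → Lr = 46.1 kN.
C1: 1.35(30.1) + 1.4(99.1) + 0.6(46.1) = 40.64 + 138.74 + 27.66 = 207.04
C2: 0.85(30.1) - 1.0(37.6) = -12.02
C3: 1.35(30.1) + 1.0(37.6) + 0.6(99.1) = 40.64 + 37.60 + 59.46 = 137.70
C4: 0.9(30.1) - 1.0(37.6) = 27.09 - 37.60 = -10.51
Combination 2 gives the minimum: -12.02 kN.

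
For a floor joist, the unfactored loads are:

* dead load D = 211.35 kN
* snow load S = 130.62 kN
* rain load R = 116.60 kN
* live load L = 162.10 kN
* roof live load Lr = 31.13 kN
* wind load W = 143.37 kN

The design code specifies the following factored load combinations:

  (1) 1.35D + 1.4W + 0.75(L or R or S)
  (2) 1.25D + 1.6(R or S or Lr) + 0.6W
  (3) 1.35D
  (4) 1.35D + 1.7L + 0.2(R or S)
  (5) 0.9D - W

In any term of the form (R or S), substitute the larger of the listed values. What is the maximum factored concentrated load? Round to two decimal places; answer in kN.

607.62 kN

(L or R or S) → L = 162.10 kN; (R or S or Lr) → S = 130.62 kN; (R or S) → S = 130.62 kN.
(1) 1.35(211.35) + 1.4(143.37) + 0.75(162.10) = 285.32 + 200.72 + 121.58 = 607.62
(2) 1.25(211.35) + 1.6(130.62) + 0.6(143.37) = 264.19 + 208.99 + 86.02 = 559.20
(3) 1.35(211.35) = 285.32
(4) 1.35(211.35) + 1.7(162.10) + 0.2(130.62) = 587.02
(5) 0.9(211.35) - 1.0(143.37) = 190.22 - 143.37 = 46.85
The controlling combination is 1, giving 607.62 kN.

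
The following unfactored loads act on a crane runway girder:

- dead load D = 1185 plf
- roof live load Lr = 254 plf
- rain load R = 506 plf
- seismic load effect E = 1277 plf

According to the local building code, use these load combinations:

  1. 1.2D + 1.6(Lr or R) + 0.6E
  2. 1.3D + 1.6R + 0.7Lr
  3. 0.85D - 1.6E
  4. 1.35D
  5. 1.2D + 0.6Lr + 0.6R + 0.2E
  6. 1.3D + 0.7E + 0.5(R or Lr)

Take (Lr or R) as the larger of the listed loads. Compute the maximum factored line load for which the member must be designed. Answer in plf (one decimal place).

2997.8 plf

(Lr or R) → R = 506 plf; (R or Lr) → R = 506 plf.
1. 1.2(1185) + 1.6(506) + 0.6(1277) = 1422.0 + 809.6 + 766.2 = 2997.8
2. 1.3(1185) + 1.6(506) + 0.7(254) = 1540.5 + 809.6 + 177.8 = 2527.9
3. 0.85(1185) - 1.6(1277) = -1036.0
4. 1.35(1185) = 1599.8
5. 1.2(1185) + 0.6(254) + 0.6(506) + 0.2(1277) = 1422.0 + 152.4 + 303.6 + 255.4 = 2133.4
6. 1.3(1185) + 0.7(1277) + 0.5(506) = 1540.5 + 893.9 + 253.0 = 2687.4
The controlling combination is 1, giving 2997.8 plf.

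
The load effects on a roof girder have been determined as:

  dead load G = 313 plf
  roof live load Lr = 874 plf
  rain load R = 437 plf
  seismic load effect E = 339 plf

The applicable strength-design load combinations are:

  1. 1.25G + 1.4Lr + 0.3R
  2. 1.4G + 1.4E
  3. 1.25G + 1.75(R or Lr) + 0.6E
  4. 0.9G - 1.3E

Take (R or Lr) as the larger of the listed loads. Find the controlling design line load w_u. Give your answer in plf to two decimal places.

2124.15 plf

(R or Lr) → Lr = 874 plf.
1. 1.25(313) + 1.4(874) + 0.3(437) = 391.25 + 1223.60 + 131.10 = 1745.95
2. 1.4(313) + 1.4(339) = 438.20 + 474.60 = 912.80
3. 1.25(313) + 1.75(874) + 0.6(339) = 391.25 + 1529.50 + 203.40 = 2124.15
4. 0.9(313) - 1.3(339) = 281.70 - 440.70 = -159.00
The controlling combination is 3, giving 2124.15 plf.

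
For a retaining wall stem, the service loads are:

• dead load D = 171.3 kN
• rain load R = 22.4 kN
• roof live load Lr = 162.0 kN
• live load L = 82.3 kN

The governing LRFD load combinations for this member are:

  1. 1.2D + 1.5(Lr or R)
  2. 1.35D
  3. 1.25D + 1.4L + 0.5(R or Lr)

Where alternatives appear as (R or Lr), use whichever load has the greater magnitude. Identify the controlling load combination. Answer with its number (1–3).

(Lr or R) → Lr = 162.0 kN; (R or Lr) → Lr = 162.0 kN.
1. 1.2(171.3) + 1.5(162.0) = 448.56
2. 1.35(171.3) = 231.26
3. 1.25(171.3) + 1.4(82.3) + 0.5(162.0) = 410.35
The largest value is 448.56 kN from combination 1.

Combination 1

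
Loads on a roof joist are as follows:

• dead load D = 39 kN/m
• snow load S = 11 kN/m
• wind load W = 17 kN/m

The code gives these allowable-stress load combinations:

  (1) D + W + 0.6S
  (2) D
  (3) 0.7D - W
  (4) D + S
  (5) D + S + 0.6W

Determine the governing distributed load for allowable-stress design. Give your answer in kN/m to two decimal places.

(1) 1.0(39) + 1.0(17) + 0.6(11) = 39.00 + 17.00 + 6.60 = 62.60
(2) 1.0(39) = 39.00
(3) 0.7(39) - 1.0(17) = 27.30 - 17.00 = 10.30
(4) 1.0(39) + 1.0(11) = 39.00 + 11.00 = 50.00
(5) 1.0(39) + 1.0(11) + 0.6(17) = 39.00 + 11.00 + 10.20 = 60.20
The controlling combination is 1, giving 62.60 kN/m.

62.60 kN/m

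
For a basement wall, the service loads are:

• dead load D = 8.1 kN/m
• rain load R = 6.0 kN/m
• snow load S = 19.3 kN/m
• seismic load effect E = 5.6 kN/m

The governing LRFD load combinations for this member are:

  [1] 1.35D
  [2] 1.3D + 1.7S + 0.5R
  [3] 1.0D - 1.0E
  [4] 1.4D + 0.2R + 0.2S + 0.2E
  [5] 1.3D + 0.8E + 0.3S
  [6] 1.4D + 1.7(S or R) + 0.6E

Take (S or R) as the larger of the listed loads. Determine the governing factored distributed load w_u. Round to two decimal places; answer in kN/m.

47.51 kN/m

(S or R) → S = 19.3 kN/m.
[1] 1.35(8.1) = 10.94
[2] 1.3(8.1) + 1.7(19.3) + 0.5(6.0) = 10.53 + 32.81 + 3.00 = 46.34
[3] 1.0(8.1) - 1.0(5.6) = 8.10 - 5.60 = 2.50
[4] 1.4(8.1) + 0.2(6.0) + 0.2(19.3) + 0.2(5.6) = 11.34 + 1.20 + 3.86 + 1.12 = 17.52
[5] 1.3(8.1) + 0.8(5.6) + 0.3(19.3) = 10.53 + 4.48 + 5.79 = 20.80
[6] 1.4(8.1) + 1.7(19.3) + 0.6(5.6) = 11.34 + 32.81 + 3.36 = 47.51
Maximum is from combination 6.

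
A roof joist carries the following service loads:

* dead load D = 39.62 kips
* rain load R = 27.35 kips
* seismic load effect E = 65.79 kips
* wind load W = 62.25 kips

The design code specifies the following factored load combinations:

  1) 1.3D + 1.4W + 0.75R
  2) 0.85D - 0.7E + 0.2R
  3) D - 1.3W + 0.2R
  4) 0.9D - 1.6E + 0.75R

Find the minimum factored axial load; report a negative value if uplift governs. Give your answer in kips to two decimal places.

-49.09 kips

1) 1.3(39.62) + 1.4(62.25) + 0.75(27.35) = 159.17
2) 0.85(39.62) - 0.7(65.79) + 0.2(27.35) = -6.91
3) 1.0(39.62) - 1.3(62.25) + 0.2(27.35) = -35.84
4) 0.9(39.62) - 1.6(65.79) + 0.75(27.35) = -49.09
Combination 4 gives the minimum: -49.09 kips.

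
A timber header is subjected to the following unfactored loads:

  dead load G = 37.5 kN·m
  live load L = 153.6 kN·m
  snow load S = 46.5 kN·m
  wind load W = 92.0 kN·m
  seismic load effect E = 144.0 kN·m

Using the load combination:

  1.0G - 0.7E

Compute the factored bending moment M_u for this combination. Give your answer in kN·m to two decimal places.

1.0(37.5) - 0.7(144.0) = 37.50 - 100.80 = -63.30
M_u = -63.30 kN·m.

-63.30 kN·m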